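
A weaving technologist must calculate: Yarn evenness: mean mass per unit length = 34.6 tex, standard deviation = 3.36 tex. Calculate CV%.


Formula: CV% = (standard deviation / mean) * 100
Step 1: Ratio = 3.36 / 34.6 = 0.09711
Step 2: CV% = 0.09711 * 100 = 9.711% ≈ 9.7%

9.7%


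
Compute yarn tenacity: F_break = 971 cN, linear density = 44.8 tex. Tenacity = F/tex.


Formula: Tenacity = Breaking force / Linear density
Tenacity = 971 cN / 44.8 tex
Tenacity = 21.67 cN/tex

21.67 cN/tex


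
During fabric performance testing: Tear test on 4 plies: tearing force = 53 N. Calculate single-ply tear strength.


Formula: Per-ply strength = Total force / Number of plies
Per-ply = 53 N / 4
Per-ply = 13.25 N

13.25 N


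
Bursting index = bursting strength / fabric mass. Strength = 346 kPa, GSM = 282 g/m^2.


Formula: Bursting Index = Bursting Strength / Fabric GSM
BI = 346 kPa / 282 g/m^2
BI = 1.227 kPa/(g/m^2)

1.227 kPa/(g/m^2)


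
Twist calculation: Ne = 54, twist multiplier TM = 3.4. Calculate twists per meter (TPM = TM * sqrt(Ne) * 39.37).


Formula: TPM = TM * sqrt(Ne) * 39.37
Step 1: sqrt(Ne) = sqrt(54) = 7.3485
Step 2: TM * sqrt(Ne) = 3.4 * 7.3485 = 24.9849
Step 3: TPM = 24.9849 * 39.37 = 984 twists/m

984 twists/m


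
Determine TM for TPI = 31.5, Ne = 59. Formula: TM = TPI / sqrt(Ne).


Formula: TM = TPI / sqrt(Ne)
Step 1: sqrt(Ne) = sqrt(59) = 7.6811
Step 2: TM = 31.5 / 7.6811 = 4.10

4.10 TM


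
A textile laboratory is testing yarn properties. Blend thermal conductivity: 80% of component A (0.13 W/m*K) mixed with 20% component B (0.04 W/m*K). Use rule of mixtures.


Formula: Blend property = (fraction_A * property_A) + (fraction_B * property_B)
Step 1: Contribution A = 80/100 * 0.13 W/m*K = 0.104 W/m*K
Step 2: Contribution B = 20/100 * 0.04 W/m*K = 0.008 W/m*K
Step 3: Blend thermal conductivity = 0.104 + 0.008 = 0.112 W/m*K

0.112 W/m*K


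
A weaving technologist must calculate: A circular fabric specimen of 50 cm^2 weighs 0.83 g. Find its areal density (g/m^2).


Formula: GSM = mass_g / area_m2
Step 1: Convert area: 50 cm^2 = 50 / 10000 = 0.005 m^2
Step 2: GSM = 0.83 g / 0.005 m^2 = 166.0 g/m^2

166.0 g/m^2


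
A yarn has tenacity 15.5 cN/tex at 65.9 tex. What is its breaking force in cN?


Formula: Breaking force = Tenacity * Linear density
F = 15.5 cN/tex * 65.9 tex
F = 1021.45 cN

1021.45 cN


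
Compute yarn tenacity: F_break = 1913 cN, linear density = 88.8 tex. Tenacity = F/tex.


Formula: Tenacity = Breaking force / Linear density
Tenacity = 1913 cN / 88.8 tex
Tenacity = 21.54 cN/tex

21.54 cN/tex


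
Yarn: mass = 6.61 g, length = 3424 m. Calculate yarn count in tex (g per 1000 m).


Formula: Tex = (mass_g / length_m) * 1000
Substituting: Tex = (6.61 / 3424) * 1000
Intermediate: 6.61 / 3424 = 0.00193049 g/m
Tex = 0.00193049 * 1000 = 1.93 tex

1.93 tex


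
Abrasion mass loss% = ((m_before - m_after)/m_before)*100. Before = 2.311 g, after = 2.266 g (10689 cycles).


Formula: Mass loss% = ((m_before - m_after) / m_before) * 100
Step 1: Mass loss = 2.311 - 2.266 = 0.045 g
Step 2: Ratio = 0.045 / 2.311 = 0.0194721
Step 3: Mass loss% = 0.0194721 * 100 = 1.94721% ≈ 1.95%

1.95%


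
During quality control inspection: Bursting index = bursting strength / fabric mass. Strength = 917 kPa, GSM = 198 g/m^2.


Formula: Bursting Index = Bursting Strength / Fabric GSM
BI = 917 kPa / 198 g/m^2
BI = 4.631 kPa/(g/m^2)

4.631 kPa/(g/m^2)


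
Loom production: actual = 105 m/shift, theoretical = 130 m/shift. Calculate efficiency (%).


Formula: Efficiency% = (Actual output / Theoretical output) * 100
Efficiency% = (105 / 130) * 100
Efficiency% = 0.807692 * 100 = 80.7692% ≈ 80.8%

80.8%


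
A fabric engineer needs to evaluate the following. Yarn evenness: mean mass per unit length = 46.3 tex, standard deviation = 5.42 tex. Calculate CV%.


Formula: CV% = (standard deviation / mean) * 100
Step 1: Ratio = 5.42 / 46.3 = 0.117063
Step 2: CV% = 0.117063 * 100 = 11.7063% ≈ 11.7%

11.7%


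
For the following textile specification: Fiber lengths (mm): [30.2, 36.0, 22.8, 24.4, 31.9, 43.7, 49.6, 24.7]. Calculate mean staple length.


Formula: Mean = sum of lengths / count
Sum = 30.2 + 36.0 + 22.8 + 24.4 + 31.9 + 43.7 + 49.6 + 24.7
Sum = 263.3 mm
Mean = 263.3 / 8 = 32.91 mm

32.91 mm


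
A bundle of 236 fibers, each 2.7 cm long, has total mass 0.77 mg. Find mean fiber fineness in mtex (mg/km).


Formula: fineness (mtex) = mass (mg) / total length (km) = (mass_mg / total_length_m) * 1000
Step 1: Convert fiber length: 2.7 cm = 0.027 m
Step 2: Total fiber length = 236 * 0.027 = 6.372 m
Step 3: Linear density = 0.77 mg / 6.372 m = 0.1208 mg/m
Step 4: fineness = 0.1208 * 1000 = 120.8 mtex

120.8 mtex


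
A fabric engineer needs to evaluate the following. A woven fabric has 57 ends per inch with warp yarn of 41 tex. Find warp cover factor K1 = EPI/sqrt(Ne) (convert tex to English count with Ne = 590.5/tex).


Formula: K1 = EPI / sqrt(Ne), with Ne = 590.5 / tex_warp
Step 1: Ne = 590.5 / 41 = 14.402
Step 2: sqrt(Ne) = sqrt(14.402) = 3.795
Step 3: K1 = 57 / 3.795 = 15.0

15.0


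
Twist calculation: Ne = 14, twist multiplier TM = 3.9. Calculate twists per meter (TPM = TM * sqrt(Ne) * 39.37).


Formula: TPM = TM * sqrt(Ne) * 39.37
Step 1: sqrt(Ne) = sqrt(14) = 3.7417
Step 2: TM * sqrt(Ne) = 3.9 * 3.7417 = 14.5926
Step 3: TPM = 14.5926 * 39.37 = 575 twists/m

575 twists/m


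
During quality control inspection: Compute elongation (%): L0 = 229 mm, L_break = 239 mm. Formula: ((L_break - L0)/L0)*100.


Formula: Elongation (%) = ((L_break - L0) / L0) * 100
Step 1: Extension = 239 - 229 = 10 mm
Step 2: Elongation = (10 / 229) * 100
Step 3: Elongation = 0.043668 * 100 = 4.3668% ≈ 4.4%

4.4%


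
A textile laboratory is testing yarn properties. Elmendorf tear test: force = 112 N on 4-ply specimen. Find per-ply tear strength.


Formula: Per-ply strength = Total force / Number of plies
Per-ply = 112 N / 4
Per-ply = 28 N

28 N


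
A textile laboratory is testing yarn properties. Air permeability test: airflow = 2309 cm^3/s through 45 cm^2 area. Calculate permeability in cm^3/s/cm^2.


Formula: Air Permeability = Airflow / Test Area
AP = 2309 cm^3/s / 45 cm^2
AP = 51.3 cm^3/s/cm^2

51.3 cm^3/s/cm^2


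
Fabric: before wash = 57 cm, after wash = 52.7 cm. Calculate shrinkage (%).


Formula: Shrinkage% = ((L_before - L_after) / L_before) * 100
Step 1: Shrinkage = 57 - 52.7 = 4.3 cm
Step 2: Shrinkage% = (4.3 / 57) * 100
Step 3: Shrinkage% = 0.075439 * 100 = 7.5439% ≈ 7.5%

7.5%


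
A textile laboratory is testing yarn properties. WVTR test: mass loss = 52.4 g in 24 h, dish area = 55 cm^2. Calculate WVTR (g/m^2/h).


Formula: WVTR = mass_loss / (area * time)
Step 1: Convert area: 55 cm^2 = 0.0055 m^2
Step 2: WVTR = 52.4 g / (0.0055 m^2 * 24 h)
Step 3: WVTR = 52.4 / 0.132 = 397.0 g/m^2/h

397.0 g/m^2/h


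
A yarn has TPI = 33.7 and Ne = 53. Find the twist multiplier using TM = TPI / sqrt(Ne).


Formula: TM = TPI / sqrt(Ne)
Step 1: sqrt(Ne) = sqrt(53) = 7.2801
Step 2: TM = 33.7 / 7.2801 = 4.63

4.63 TM


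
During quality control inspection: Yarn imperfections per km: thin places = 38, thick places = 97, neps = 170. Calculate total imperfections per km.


Formula: Total = thin places + thick places + neps
Total = 38 + 97 + 170
Total = 305 imperfections/km

305 imperfections/km


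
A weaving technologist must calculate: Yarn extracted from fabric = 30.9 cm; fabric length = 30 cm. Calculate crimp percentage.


Formula: Crimp% = ((L_yarn - L_fabric) / L_fabric) * 100
Step 1: Extension = 30.9 - 30 = 0.9 cm
Step 2: Crimp% = (0.9 / 30) * 100
Step 3: Crimp% = 0.03 * 100 = 3.0%

3.0%


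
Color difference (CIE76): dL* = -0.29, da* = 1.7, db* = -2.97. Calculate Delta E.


Formula: Delta E = sqrt(dL*^2 + da*^2 + db*^2)
Step 1: dL*^2 = (-0.29)^2 = 0.0841
Step 2: da*^2 = 1.7^2 = 2.89
Step 3: db*^2 = (-2.97)^2 = 8.8209
Step 4: Sum = 0.0841 + 2.89 + 8.8209 = 11.795
Step 5: Delta E = sqrt(11.795) = 3.43

3.43 Delta E


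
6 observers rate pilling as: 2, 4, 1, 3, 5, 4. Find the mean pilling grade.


Formula: Mean = sum / count
Sum = 2 + 4 + 1 + 3 + 5 + 4 = 19
Mean = 19 / 6 = 3.2

3.2


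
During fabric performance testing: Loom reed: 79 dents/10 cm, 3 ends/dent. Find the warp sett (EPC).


Formula: EPC = (dents per 10 cm * ends per dent) / 10
Step 1: Total ends per 10 cm = 79 * 3 = 237
Step 2: EPC = 237 / 10 = 23.7 ends/cm

23.7 ends/cm


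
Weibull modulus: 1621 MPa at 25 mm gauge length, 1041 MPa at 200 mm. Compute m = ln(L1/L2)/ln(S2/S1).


Formula: m = ln(L1/L2) / ln(S2/S1)
Step 1: ln(L1/L2) = ln(25/200) = -2.07944
Step 2: S2/S1 = 1041/1621 = 0.6422
Step 3: ln(S2/S1) = ln(0.6422) = -0.44286
Step 4: m = -2.07944 / -0.44286 = 4.70

4.70 (Weibull m)


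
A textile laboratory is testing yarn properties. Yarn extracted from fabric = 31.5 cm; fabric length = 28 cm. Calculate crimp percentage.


Formula: Crimp% = ((L_yarn - L_fabric) / L_fabric) * 100
Step 1: Extension = 31.5 - 28 = 3.5 cm
Step 2: Crimp% = (3.5 / 28) * 100
Step 3: Crimp% = 0.125 * 100 = 12.5%

12.5%


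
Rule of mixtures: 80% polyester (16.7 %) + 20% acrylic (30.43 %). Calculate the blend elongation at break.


Formula: Blend property = (fraction_A * property_A) + (fraction_B * property_B)
Step 1: Contribution A = 80/100 * 16.7 % = 13.36 %
Step 2: Contribution B = 20/100 * 30.43 % = 6.086 %
Step 3: Blend elongation at break = 13.36 + 6.086 = 19.446 %

19.446 %


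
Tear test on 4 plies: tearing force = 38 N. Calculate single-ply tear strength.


Formula: Per-ply strength = Total force / Number of plies
Per-ply = 38 N / 4
Per-ply = 9.5 N

9.5 N


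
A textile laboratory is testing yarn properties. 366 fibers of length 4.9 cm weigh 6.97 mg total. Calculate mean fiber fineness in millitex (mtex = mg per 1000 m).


Formula: fineness (mtex) = mass (mg) / total length (km) = (mass_mg / total_length_m) * 1000
Step 1: Convert fiber length: 4.9 cm = 0.049 m
Step 2: Total fiber length = 366 * 0.049 = 17.934 m
Step 3: Linear density = 6.97 mg / 17.934 m = 0.3886 mg/m
Step 4: fineness = 0.3886 * 1000 = 388.6 mtex

388.6 mtex


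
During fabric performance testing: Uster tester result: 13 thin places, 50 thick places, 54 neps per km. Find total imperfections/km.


Formula: Total = thin places + thick places + neps
Total = 13 + 50 + 54
Total = 117 imperfections/km

117 imperfections/km


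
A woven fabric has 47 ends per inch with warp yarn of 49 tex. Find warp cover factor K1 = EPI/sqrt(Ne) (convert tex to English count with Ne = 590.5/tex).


Formula: K1 = EPI / sqrt(Ne), with Ne = 590.5 / tex_warp
Step 1: Ne = 590.5 / 49 = 12.051
Step 2: sqrt(Ne) = sqrt(12.051) = 3.4715
Step 3: K1 = 47 / 3.4715 = 13.5

13.5


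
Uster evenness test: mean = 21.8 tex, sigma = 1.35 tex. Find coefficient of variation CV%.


Formula: CV% = (standard deviation / mean) * 100
Step 1: Ratio = 1.35 / 21.8 = 0.061927
Step 2: CV% = 0.061927 * 100 = 6.1927% ≈ 6.2%

6.2%


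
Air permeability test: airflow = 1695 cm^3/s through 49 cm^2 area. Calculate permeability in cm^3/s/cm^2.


Formula: Air Permeability = Airflow / Test Area
AP = 1695 cm^3/s / 49 cm^2
AP = 34.6 cm^3/s/cm^2

34.6 cm^3/s/cm^2


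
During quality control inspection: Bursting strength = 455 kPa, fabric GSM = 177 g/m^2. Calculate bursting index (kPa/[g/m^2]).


Formula: Bursting Index = Bursting Strength / Fabric GSM
BI = 455 kPa / 177 g/m^2
BI = 2.571 kPa/(g/m^2)

2.571 kPa/(g/m^2)


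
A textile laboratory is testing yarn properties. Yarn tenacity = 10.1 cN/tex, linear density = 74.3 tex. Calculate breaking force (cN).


Formula: Breaking force = Tenacity * Linear density
F = 10.1 cN/tex * 74.3 tex
F = 750.43 cN

750.43 cN


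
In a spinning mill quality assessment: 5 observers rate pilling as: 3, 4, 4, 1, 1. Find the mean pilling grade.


Formula: Mean = sum / count
Sum = 3 + 4 + 4 + 1 + 1 = 13
Mean = 13 / 5 = 2.6

2.6


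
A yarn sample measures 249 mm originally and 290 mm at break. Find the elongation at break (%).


Formula: Elongation (%) = ((L_break - L0) / L0) * 100
Step 1: Extension = 290 - 249 = 41 mm
Step 2: Elongation = (41 / 249) * 100
Step 3: Elongation = 0.164659 * 100 = 16.4659% ≈ 16.5%

16.5%


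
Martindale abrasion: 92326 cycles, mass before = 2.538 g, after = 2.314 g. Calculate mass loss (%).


Formula: Mass loss% = ((m_before - m_after) / m_before) * 100
Step 1: Mass loss = 2.538 - 2.314 = 0.224 g
Step 2: Ratio = 0.224 / 2.538 = 0.0882585
Step 3: Mass loss% = 0.0882585 * 100 = 8.82585% ≈ 8.83%

8.83%


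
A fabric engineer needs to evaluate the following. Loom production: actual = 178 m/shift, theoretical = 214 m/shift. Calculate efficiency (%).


Formula: Efficiency% = (Actual output / Theoretical output) * 100
Efficiency% = (178 / 214) * 100
Efficiency% = 0.831776 * 100 = 83.1776% ≈ 83.2%

83.2%


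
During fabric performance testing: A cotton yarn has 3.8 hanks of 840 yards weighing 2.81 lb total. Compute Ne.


Formula: Ne = hanks / mass_lb
Substituting: Ne = 3.8 / 2.81
Ne = 1.4

1.4 Ne


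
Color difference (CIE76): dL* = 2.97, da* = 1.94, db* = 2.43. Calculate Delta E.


Formula: Delta E = sqrt(dL*^2 + da*^2 + db*^2)
Step 1: dL*^2 = 2.97^2 = 8.8209
Step 2: da*^2 = 1.94^2 = 3.7636
Step 3: db*^2 = 2.43^2 = 5.9049
Step 4: Sum = 8.8209 + 3.7636 + 5.9049 = 18.4894
Step 5: Delta E = sqrt(18.4894) = 4.3

4.3 Delta E


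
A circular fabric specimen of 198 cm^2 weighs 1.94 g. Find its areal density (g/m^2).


Formula: GSM = mass_g / area_m2
Step 1: Convert area: 198 cm^2 = 198 / 10000 = 0.0198 m^2
Step 2: GSM = 1.94 g / 0.0198 m^2 = 98.0 g/m^2

98.0 g/m^2


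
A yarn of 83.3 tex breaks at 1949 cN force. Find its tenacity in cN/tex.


Formula: Tenacity = Breaking force / Linear density
Tenacity = 1949 cN / 83.3 tex
Tenacity = 23.40 cN/tex

23.40 cN/tex


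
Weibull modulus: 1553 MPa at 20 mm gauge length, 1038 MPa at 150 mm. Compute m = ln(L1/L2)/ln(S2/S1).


Formula: m = ln(L1/L2) / ln(S2/S1)
Step 1: ln(L1/L2) = ln(20/150) = -2.01490
Step 2: S2/S1 = 1038/1553 = 0.66838
Step 3: ln(S2/S1) = ln(0.66838) = -0.40290
Step 4: m = -2.01490 / -0.40290 = 5.00

5.00 (Weibull m)


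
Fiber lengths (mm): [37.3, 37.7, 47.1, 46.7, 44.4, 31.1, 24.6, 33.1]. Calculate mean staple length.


Formula: Mean = sum of lengths / count
Sum = 37.3 + 37.7 + 47.1 + 46.7 + 44.4 + 31.1 + 24.6 + 33.1
Sum = 302.0 mm
Mean = 302.0 / 8 = 37.75 mm

37.75 mm


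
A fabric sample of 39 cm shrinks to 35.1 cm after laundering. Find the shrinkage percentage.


Formula: Shrinkage% = ((L_before - L_after) / L_before) * 100
Step 1: Shrinkage = 39 - 35.1 = 3.9 cm
Step 2: Shrinkage% = (3.9 / 39) * 100
Step 3: Shrinkage% = 0.1 * 100 = 10.0%

10.0%


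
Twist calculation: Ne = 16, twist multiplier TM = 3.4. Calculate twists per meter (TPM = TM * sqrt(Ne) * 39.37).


Formula: TPM = TM * sqrt(Ne) * 39.37
Step 1: sqrt(Ne) = sqrt(16) = 4
Step 2: TM * sqrt(Ne) = 3.4 * 4 = 13.6
Step 3: TPM = 13.6 * 39.37 = 535 twists/m

535 twists/m


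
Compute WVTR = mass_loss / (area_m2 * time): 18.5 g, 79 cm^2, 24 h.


Formula: WVTR = mass_loss / (area * time)
Step 1: Convert area: 79 cm^2 = 0.0079 m^2
Step 2: WVTR = 18.5 g / (0.0079 m^2 * 24 h)
Step 3: WVTR = 18.5 / 0.1896 = 97.6 g/m^2/h

97.6 g/m^2/h


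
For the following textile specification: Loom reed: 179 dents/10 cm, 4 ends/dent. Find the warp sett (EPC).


Formula: EPC = (dents per 10 cm * ends per dent) / 10
Step 1: Total ends per 10 cm = 179 * 4 = 716
Step 2: EPC = 716 / 10 = 71.6 ends/cm

71.6 ends/cm


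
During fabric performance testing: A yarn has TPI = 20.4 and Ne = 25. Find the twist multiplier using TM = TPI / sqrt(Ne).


Formula: TM = TPI / sqrt(Ne)
Step 1: sqrt(Ne) = sqrt(25) = 5
Step 2: TM = 20.4 / 5 = 4.08

4.08 TM


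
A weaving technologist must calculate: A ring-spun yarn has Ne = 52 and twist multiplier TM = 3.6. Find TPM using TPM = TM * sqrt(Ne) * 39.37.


Formula: TPM = TM * sqrt(Ne) * 39.37
Step 1: sqrt(Ne) = sqrt(52) = 7.2111
Step 2: TM * sqrt(Ne) = 3.6 * 7.2111 = 25.96
Step 3: TPM = 25.96 * 39.37 = 1022 twists/m

1022 twists/m


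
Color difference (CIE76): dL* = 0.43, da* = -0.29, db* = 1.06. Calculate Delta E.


Formula: Delta E = sqrt(dL*^2 + da*^2 + db*^2)
Step 1: dL*^2 = 0.43^2 = 0.1849
Step 2: da*^2 = (-0.29)^2 = 0.0841
Step 3: db*^2 = 1.06^2 = 1.1236
Step 4: Sum = 0.1849 + 0.0841 + 1.1236 = 1.3926
Step 5: Delta E = sqrt(1.3926) = 1.18

1.18 Delta E


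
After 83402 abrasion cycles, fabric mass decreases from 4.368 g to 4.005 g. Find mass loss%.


Formula: Mass loss% = ((m_before - m_after) / m_before) * 100
Step 1: Mass loss = 4.368 - 4.005 = 0.363 g
Step 2: Ratio = 0.363 / 4.368 = 0.0831044
Step 3: Mass loss% = 0.0831044 * 100 = 8.31044% ≈ 8.31%

8.31%


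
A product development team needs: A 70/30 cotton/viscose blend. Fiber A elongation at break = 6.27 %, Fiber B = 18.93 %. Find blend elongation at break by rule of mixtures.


Formula: Blend property = (fraction_A * property_A) + (fraction_B * property_B)
Step 1: Contribution A = 70/100 * 6.27 % = 4.389 %
Step 2: Contribution B = 30/100 * 18.93 % = 5.679 %
Step 3: Blend elongation at break = 4.389 + 5.679 = 10.068 %

10.068 %


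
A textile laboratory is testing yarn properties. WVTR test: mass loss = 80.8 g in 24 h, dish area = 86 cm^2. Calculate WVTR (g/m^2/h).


Formula: WVTR = mass_loss / (area * time)
Step 1: Convert area: 86 cm^2 = 0.0086 m^2
Step 2: WVTR = 80.8 g / (0.0086 m^2 * 24 h)
Step 3: WVTR = 80.8 / 0.2064 = 391.5 g/m^2/h

391.5 g/m^2/h


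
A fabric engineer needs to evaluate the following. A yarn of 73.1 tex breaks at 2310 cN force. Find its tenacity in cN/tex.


Formula: Tenacity = Breaking force / Linear density
Tenacity = 2310 cN / 73.1 tex
Tenacity = 31.60 cN/tex

31.60 cN/tex


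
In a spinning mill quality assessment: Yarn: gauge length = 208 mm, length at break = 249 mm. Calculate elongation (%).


Formula: Elongation (%) = ((L_break - L0) / L0) * 100
Step 1: Extension = 249 - 208 = 41 mm
Step 2: Elongation = (41 / 208) * 100
Step 3: Elongation = 0.197115 * 100 = 19.7115% ≈ 19.7%

19.7%


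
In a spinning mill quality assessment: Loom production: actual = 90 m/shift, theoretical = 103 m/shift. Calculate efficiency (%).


Formula: Efficiency% = (Actual output / Theoretical output) * 100
Efficiency% = (90 / 103) * 100
Efficiency% = 0.873786 * 100 = 87.3786% ≈ 87.4%

87.4%


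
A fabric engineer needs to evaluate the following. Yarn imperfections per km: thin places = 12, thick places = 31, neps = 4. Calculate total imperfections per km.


Formula: Total = thin places + thick places + neps
Total = 12 + 31 + 4
Total = 47 imperfections/km

47 imperfections/km


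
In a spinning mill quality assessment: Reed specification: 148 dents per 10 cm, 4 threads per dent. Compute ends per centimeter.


Formula: EPC = (dents per 10 cm * ends per dent) / 10
Step 1: Total ends per 10 cm = 148 * 4 = 592
Step 2: EPC = 592 / 10 = 59.2 ends/cm

59.2 ends/cm


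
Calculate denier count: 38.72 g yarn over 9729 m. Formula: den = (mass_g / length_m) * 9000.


Formula: den = (mass_g / length_m) * 9000
Substituting: den = (38.72 / 9729) * 9000
Intermediate: 38.72 / 9729 = 0.00397985 g/m
den = 0.00397985 * 9000 = 35.8 denier

35.8 denier


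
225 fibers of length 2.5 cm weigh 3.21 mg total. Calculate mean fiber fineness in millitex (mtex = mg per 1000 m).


Formula: fineness (mtex) = mass (mg) / total length (km) = (mass_mg / total_length_m) * 1000
Step 1: Convert fiber length: 2.5 cm = 0.025 m
Step 2: Total fiber length = 225 * 0.025 = 5.625 m
Step 3: Linear density = 3.21 mg / 5.625 m = 0.5707 mg/m
Step 4: fineness = 0.5707 * 1000 = 570.7 mtex

570.7 mtex


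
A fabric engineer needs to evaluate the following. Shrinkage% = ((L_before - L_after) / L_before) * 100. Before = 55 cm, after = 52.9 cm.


Formula: Shrinkage% = ((L_before - L_after) / L_before) * 100
Step 1: Shrinkage = 55 - 52.9 = 2.1 cm
Step 2: Shrinkage% = (2.1 / 55) * 100
Step 3: Shrinkage% = 0.038182 * 100 = 3.8182% ≈ 3.8%

3.8%


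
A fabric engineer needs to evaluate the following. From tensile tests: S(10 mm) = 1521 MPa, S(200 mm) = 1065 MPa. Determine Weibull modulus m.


Formula: m = ln(L1/L2) / ln(S2/S1)
Step 1: ln(L1/L2) = ln(10/200) = -2.99573
Step 2: S2/S1 = 1065/1521 = 0.7002
Step 3: ln(S2/S1) = ln(0.7002) = -0.35639
Step 4: m = -2.99573 / -0.35639 = 8.41

8.41 (Weibull m)


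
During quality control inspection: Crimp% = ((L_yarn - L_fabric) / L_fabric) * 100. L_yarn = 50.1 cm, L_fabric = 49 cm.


Formula: Crimp% = ((L_yarn - L_fabric) / L_fabric) * 100
Step 1: Extension = 50.1 - 49 = 1.1 cm
Step 2: Crimp% = (1.1 / 49) * 100
Step 3: Crimp% = 0.022449 * 100 = 2.2449% ≈ 2.2%

2.2%


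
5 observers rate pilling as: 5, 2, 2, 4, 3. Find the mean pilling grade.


Formula: Mean = sum / count
Sum = 5 + 2 + 2 + 4 + 3 = 16
Mean = 16 / 5 = 3.2

3.2


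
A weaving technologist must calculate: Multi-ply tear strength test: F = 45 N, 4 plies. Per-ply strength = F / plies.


Formula: Per-ply strength = Total force / Number of plies
Per-ply = 45 N / 4
Per-ply = 11.25 N

11.25 N


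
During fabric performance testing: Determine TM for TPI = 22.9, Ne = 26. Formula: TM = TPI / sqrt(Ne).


Formula: TM = TPI / sqrt(Ne)
Step 1: sqrt(Ne) = sqrt(26) = 5.099
Step 2: TM = 22.9 / 5.099 = 4.49

4.49 TM


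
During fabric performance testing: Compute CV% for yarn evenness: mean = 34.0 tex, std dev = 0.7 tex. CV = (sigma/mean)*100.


Formula: CV% = (standard deviation / mean) * 100
Step 1: Ratio = 0.7 / 34.0 = 0.020588
Step 2: CV% = 0.020588 * 100 = 2.0588% ≈ 2.1%

2.1%


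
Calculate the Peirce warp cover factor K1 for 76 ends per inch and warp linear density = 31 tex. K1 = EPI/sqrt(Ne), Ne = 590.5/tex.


Formula: K1 = EPI / sqrt(Ne), with Ne = 590.5 / tex_warp
Step 1: Ne = 590.5 / 31 = 19.048
Step 2: sqrt(Ne) = sqrt(19.048) = 4.3644
Step 3: K1 = 76 / 4.3644 = 17.4

17.4


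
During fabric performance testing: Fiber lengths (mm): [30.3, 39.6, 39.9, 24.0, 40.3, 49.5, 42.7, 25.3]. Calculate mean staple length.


Formula: Mean = sum of lengths / count
Sum = 30.3 + 39.6 + 39.9 + 24.0 + 40.3 + 49.5 + 42.7 + 25.3
Sum = 291.6 mm
Mean = 291.6 / 8 = 36.45 mm

36.45 mm


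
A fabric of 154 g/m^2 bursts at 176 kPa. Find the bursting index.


Formula: Bursting Index = Bursting Strength / Fabric GSM
BI = 176 kPa / 154 g/m^2
BI = 1.143 kPa/(g/m^2)

1.143 kPa/(g/m^2)


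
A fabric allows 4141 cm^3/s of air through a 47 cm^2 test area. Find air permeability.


Formula: Air Permeability = Airflow / Test Area
AP = 4141 cm^3/s / 47 cm^2
AP = 88.1 cm^3/s/cm^2

88.1 cm^3/s/cm^2


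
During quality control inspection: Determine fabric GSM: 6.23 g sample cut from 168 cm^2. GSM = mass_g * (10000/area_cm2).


Formula: GSM = mass_g / area_m2
Step 1: Convert area: 168 cm^2 = 168 / 10000 = 0.0168 m^2
Step 2: GSM = 6.23 g / 0.0168 m^2 = 370.8 g/m^2

370.8 g/m^2


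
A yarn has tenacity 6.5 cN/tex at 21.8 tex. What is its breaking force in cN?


Formula: Breaking force = Tenacity * Linear density
F = 6.5 cN/tex * 21.8 tex
F = 141.70 cN

141.70 cN


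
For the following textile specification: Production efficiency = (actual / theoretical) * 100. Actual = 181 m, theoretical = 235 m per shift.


Formula: Efficiency% = (Actual output / Theoretical output) * 100
Efficiency% = (181 / 235) * 100
Efficiency% = 0.770213 * 100 = 77.0213% ≈ 77.0%

77.0%


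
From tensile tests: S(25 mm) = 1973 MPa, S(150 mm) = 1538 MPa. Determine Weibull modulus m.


Formula: m = ln(L1/L2) / ln(S2/S1)
Step 1: ln(L1/L2) = ln(25/150) = -1.79176
Step 2: S2/S1 = 1538/1973 = 0.77952
Step 3: ln(S2/S1) = ln(0.77952) = -0.24908
Step 4: m = -1.79176 / -0.24908 = 7.19

7.19 (Weibull m)


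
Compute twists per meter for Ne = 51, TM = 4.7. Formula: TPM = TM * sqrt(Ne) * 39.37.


Formula: TPM = TM * sqrt(Ne) * 39.37
Step 1: sqrt(Ne) = sqrt(51) = 7.1414
Step 2: TM * sqrt(Ne) = 4.7 * 7.1414 = 33.5646
Step 3: TPM = 33.5646 * 39.37 = 1321 twists/m

1321 twists/m


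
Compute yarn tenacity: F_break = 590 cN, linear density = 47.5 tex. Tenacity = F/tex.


Formula: Tenacity = Breaking force / Linear density
Tenacity = 590 cN / 47.5 tex
Tenacity = 12.42 cN/tex

12.42 cN/tex


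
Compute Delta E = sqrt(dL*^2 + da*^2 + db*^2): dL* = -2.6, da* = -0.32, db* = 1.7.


Formula: Delta E = sqrt(dL*^2 + da*^2 + db*^2)
Step 1: dL*^2 = (-2.6)^2 = 6.76
Step 2: da*^2 = (-0.32)^2 = 0.1024
Step 3: db*^2 = 1.7^2 = 2.89
Step 4: Sum = 6.76 + 0.1024 + 2.89 = 9.7524
Step 5: Delta E = sqrt(9.7524) = 3.12

3.12 Delta E


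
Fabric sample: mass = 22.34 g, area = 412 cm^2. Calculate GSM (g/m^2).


Formula: GSM = mass_g / area_m2
Step 1: Convert area: 412 cm^2 = 412 / 10000 = 0.0412 m^2
Step 2: GSM = 22.34 g / 0.0412 m^2 = 542.2 g/m^2

542.2 g/m^2


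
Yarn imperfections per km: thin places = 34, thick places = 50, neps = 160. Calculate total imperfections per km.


Formula: Total = thin places + thick places + neps
Total = 34 + 50 + 160
Total = 244 imperfections/km

244 imperfections/km


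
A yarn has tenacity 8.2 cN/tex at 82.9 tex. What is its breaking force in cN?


Formula: Breaking force = Tenacity * Linear density
F = 8.2 cN/tex * 82.9 tex
F = 679.78 cN

679.78 cN


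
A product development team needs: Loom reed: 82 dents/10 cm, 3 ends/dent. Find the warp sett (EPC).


Formula: EPC = (dents per 10 cm * ends per dent) / 10
Step 1: Total ends per 10 cm = 82 * 3 = 246
Step 2: EPC = 246 / 10 = 24.6 ends/cm

24.6 ends/cm


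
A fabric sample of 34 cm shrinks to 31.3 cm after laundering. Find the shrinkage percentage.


Formula: Shrinkage% = ((L_before - L_after) / L_before) * 100
Step 1: Shrinkage = 34 - 31.3 = 2.7 cm
Step 2: Shrinkage% = (2.7 / 34) * 100
Step 3: Shrinkage% = 0.079412 * 100 = 7.9412% ≈ 7.9%

7.9%


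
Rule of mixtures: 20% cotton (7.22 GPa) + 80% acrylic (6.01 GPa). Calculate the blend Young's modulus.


Formula: Blend property = (fraction_A * property_A) + (fraction_B * property_B)
Step 1: Contribution A = 20/100 * 7.22 GPa = 1.444 GPa
Step 2: Contribution B = 80/100 * 6.01 GPa = 4.808 GPa
Step 3: Blend Young's modulus = 1.444 + 4.808 = 6.252 GPa

6.252 GPa


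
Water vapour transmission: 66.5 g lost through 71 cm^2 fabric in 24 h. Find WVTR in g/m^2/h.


Formula: WVTR = mass_loss / (area * time)
Step 1: Convert area: 71 cm^2 = 0.0071 m^2
Step 2: WVTR = 66.5 g / (0.0071 m^2 * 24 h)
Step 3: WVTR = 66.5 / 0.1704 = 390.3 g/m^2/h

390.3 g/m^2/h


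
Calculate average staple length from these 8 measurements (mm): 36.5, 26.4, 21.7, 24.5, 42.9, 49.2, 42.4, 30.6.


Formula: Mean = sum of lengths / count
Sum = 36.5 + 26.4 + 21.7 + 24.5 + 42.9 + 49.2 + 42.4 + 30.6
Sum = 274.2 mm
Mean = 274.2 / 8 = 34.28 mm

34.28 mm


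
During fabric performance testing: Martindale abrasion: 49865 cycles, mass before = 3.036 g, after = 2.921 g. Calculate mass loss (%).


Formula: Mass loss% = ((m_before - m_after) / m_before) * 100
Step 1: Mass loss = 3.036 - 2.921 = 0.115 g
Step 2: Ratio = 0.115 / 3.036 = 0.0378788
Step 3: Mass loss% = 0.0378788 * 100 = 3.78788% ≈ 3.79%

3.79%


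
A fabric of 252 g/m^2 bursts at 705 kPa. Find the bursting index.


Formula: Bursting Index = Bursting Strength / Fabric GSM
BI = 705 kPa / 252 g/m^2
BI = 2.798 kPa/(g/m^2)

2.798 kPa/(g/m^2)


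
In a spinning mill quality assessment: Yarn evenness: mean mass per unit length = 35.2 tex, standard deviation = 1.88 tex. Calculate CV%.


Formula: CV% = (standard deviation / mean) * 100
Step 1: Ratio = 1.88 / 35.2 = 0.053409
Step 2: CV% = 0.053409 * 100 = 5.3409% ≈ 5.3%

5.3%


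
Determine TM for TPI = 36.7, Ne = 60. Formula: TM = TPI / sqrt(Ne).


Formula: TM = TPI / sqrt(Ne)
Step 1: sqrt(Ne) = sqrt(60) = 7.746
Step 2: TM = 36.7 / 7.746 = 4.74

4.74 TM


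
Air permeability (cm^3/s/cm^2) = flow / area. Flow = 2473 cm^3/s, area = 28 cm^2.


Formula: Air Permeability = Airflow / Test Area
AP = 2473 cm^3/s / 28 cm^2
AP = 88.3 cm^3/s/cm^2

88.3 cm^3/s/cm^2


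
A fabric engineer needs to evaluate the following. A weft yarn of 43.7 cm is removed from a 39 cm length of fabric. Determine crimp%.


Formula: Crimp% = ((L_yarn - L_fabric) / L_fabric) * 100
Step 1: Extension = 43.7 - 39 = 4.7 cm
Step 2: Crimp% = (4.7 / 39) * 100
Step 3: Crimp% = 0.120513 * 100 = 12.0513% ≈ 12.1%

12.1%


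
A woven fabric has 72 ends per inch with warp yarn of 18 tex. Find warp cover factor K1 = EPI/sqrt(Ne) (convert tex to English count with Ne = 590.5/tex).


Formula: K1 = EPI / sqrt(Ne), with Ne = 590.5 / tex_warp
Step 1: Ne = 590.5 / 18 = 32.806
Step 2: sqrt(Ne) = sqrt(32.806) = 5.7277
Step 3: K1 = 72 / 5.7277 = 12.6

12.6


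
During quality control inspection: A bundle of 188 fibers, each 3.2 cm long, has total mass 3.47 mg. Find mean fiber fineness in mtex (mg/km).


Formula: fineness (mtex) = mass (mg) / total length (km) = (mass_mg / total_length_m) * 1000
Step 1: Convert fiber length: 3.2 cm = 0.032 m
Step 2: Total fiber length = 188 * 0.032 = 6.016 m
Step 3: Linear density = 3.47 mg / 6.016 m = 0.5768 mg/m
Step 4: fineness = 0.5768 * 1000 = 576.8 mtex

576.8 mtex


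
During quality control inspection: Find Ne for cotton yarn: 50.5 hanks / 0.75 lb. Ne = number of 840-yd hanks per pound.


Formula: Ne = hanks / mass_lb
Substituting: Ne = 50.5 / 0.75
Ne = 67.3

67.3 Ne


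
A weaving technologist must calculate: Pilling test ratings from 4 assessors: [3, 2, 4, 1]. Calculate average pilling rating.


Formula: Mean = sum / count
Sum = 3 + 2 + 4 + 1 = 10
Mean = 10 / 4 = 2.5

2.5


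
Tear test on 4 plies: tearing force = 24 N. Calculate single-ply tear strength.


Formula: Per-ply strength = Total force / Number of plies
Per-ply = 24 N / 4
Per-ply = 6 N

6 N


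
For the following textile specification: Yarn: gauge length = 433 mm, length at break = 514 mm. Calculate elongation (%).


Formula: Elongation (%) = ((L_break - L0) / L0) * 100
Step 1: Extension = 514 - 433 = 81 mm
Step 2: Elongation = (81 / 433) * 100
Step 3: Elongation = 0.187067 * 100 = 18.7067% ≈ 18.7%

18.7%


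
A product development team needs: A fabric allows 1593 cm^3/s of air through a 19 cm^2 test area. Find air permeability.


Formula: Air Permeability = Airflow / Test Area
AP = 1593 cm^3/s / 19 cm^2
AP = 83.8 cm^3/s/cm^2

83.8 cm^3/s/cm^2


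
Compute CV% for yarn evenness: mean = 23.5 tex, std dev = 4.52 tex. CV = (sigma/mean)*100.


Formula: CV% = (standard deviation / mean) * 100
Step 1: Ratio = 4.52 / 23.5 = 0.19234
Step 2: CV% = 0.19234 * 100 = 19.234% ≈ 19.2%

19.2%


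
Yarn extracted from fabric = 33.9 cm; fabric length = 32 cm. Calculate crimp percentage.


Formula: Crimp% = ((L_yarn - L_fabric) / L_fabric) * 100
Step 1: Extension = 33.9 - 32 = 1.9 cm
Step 2: Crimp% = (1.9 / 32) * 100
Step 3: Crimp% = 0.059375 * 100 = 5.9375% ≈ 5.9%

5.9%


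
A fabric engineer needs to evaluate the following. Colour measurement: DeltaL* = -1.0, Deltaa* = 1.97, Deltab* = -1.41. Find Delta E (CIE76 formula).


Formula: Delta E = sqrt(dL*^2 + da*^2 + db*^2)
Step 1: dL*^2 = (-1.0)^2 = 1.0
Step 2: da*^2 = 1.97^2 = 3.8809
Step 3: db*^2 = (-1.41)^2 = 1.9881
Step 4: Sum = 1.0 + 3.8809 + 1.9881 = 6.869
Step 5: Delta E = sqrt(6.869) = 2.62

2.62 Delta E


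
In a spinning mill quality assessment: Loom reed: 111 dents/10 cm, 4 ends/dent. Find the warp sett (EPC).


Formula: EPC = (dents per 10 cm * ends per dent) / 10
Step 1: Total ends per 10 cm = 111 * 4 = 444
Step 2: EPC = 444 / 10 = 44.4 ends/cm

44.4 ends/cm


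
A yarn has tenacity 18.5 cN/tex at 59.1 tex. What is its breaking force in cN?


Formula: Breaking force = Tenacity * Linear density
F = 18.5 cN/tex * 59.1 tex
F = 1093.35 cN

1093.35 cN


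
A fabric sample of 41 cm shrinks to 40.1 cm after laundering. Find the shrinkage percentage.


Formula: Shrinkage% = ((L_before - L_after) / L_before) * 100
Step 1: Shrinkage = 41 - 40.1 = 0.9 cm
Step 2: Shrinkage% = (0.9 / 41) * 100
Step 3: Shrinkage% = 0.021951 * 100 = 2.1951% ≈ 2.2%

2.2%


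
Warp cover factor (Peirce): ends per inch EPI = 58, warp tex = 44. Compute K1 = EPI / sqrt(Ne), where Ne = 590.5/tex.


Formula: K1 = EPI / sqrt(Ne), with Ne = 590.5 / tex_warp
Step 1: Ne = 590.5 / 44 = 13.42
Step 2: sqrt(Ne) = sqrt(13.42) = 3.6633
Step 3: K1 = 58 / 3.6633 = 15.8

15.8


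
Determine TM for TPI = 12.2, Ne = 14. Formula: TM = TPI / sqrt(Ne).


Formula: TM = TPI / sqrt(Ne)
Step 1: sqrt(Ne) = sqrt(14) = 3.7417
Step 2: TM = 12.2 / 3.7417 = 3.26

3.26 TM


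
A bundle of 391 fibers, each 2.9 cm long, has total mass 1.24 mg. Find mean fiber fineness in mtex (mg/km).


Formula: fineness (mtex) = mass (mg) / total length (km) = (mass_mg / total_length_m) * 1000
Step 1: Convert fiber length: 2.9 cm = 0.029 m
Step 2: Total fiber length = 391 * 0.029 = 11.339 m
Step 3: Linear density = 1.24 mg / 11.339 m = 0.1094 mg/m
Step 4: fineness = 0.1094 * 1000 = 109.4 mtex

109.4 mtex


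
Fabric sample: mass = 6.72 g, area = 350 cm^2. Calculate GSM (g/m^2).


Formula: GSM = mass_g / area_m2
Step 1: Convert area: 350 cm^2 = 350 / 10000 = 0.035 m^2
Step 2: GSM = 6.72 g / 0.035 m^2 = 192.0 g/m^2

192.0 g/m^2


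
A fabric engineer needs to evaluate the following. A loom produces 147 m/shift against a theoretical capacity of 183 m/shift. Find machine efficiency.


Formula: Efficiency% = (Actual output / Theoretical output) * 100
Efficiency% = (147 / 183) * 100
Efficiency% = 0.803279 * 100 = 80.3279% ≈ 80.3%

80.3%


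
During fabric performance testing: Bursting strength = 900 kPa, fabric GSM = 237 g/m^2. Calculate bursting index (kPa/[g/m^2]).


Formula: Bursting Index = Bursting Strength / Fabric GSM
BI = 900 kPa / 237 g/m^2
BI = 3.797 kPa/(g/m^2)

3.797 kPa/(g/m^2)


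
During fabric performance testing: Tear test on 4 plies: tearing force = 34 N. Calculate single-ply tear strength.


Formula: Per-ply strength = Total force / Number of plies
Per-ply = 34 N / 4
Per-ply = 8.5 N

8.5 N


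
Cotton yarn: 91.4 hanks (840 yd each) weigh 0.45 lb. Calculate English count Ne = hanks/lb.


Formula: Ne = hanks / mass_lb
Substituting: Ne = 91.4 / 0.45
Ne = 203.1

203.1 Ne


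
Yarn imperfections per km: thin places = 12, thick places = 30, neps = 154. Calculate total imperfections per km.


Formula: Total = thin places + thick places + neps
Total = 12 + 30 + 154
Total = 196 imperfections/km

196 imperfections/km


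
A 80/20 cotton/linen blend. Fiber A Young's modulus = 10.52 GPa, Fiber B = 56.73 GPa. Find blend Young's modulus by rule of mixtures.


Formula: Blend property = (fraction_A * property_A) + (fraction_B * property_B)
Step 1: Contribution A = 80/100 * 10.52 GPa = 8.416 GPa
Step 2: Contribution B = 20/100 * 56.73 GPa = 11.346 GPa
Step 3: Blend Young's modulus = 8.416 + 11.346 = 19.762 GPa

19.762 GPa


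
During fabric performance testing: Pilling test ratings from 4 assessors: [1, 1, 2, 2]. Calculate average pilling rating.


Formula: Mean = sum / count
Sum = 1 + 1 + 2 + 2 = 6
Mean = 6 / 4 = 1.5

1.5


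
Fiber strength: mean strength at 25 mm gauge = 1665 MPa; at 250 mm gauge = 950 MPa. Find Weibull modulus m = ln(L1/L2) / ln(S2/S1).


Formula: m = ln(L1/L2) / ln(S2/S1)
Step 1: ln(L1/L2) = ln(25/250) = -2.30259
Step 2: S2/S1 = 950/1665 = 0.57057
Step 3: ln(S2/S1) = ln(0.57057) = -0.56112
Step 4: m = -2.30259 / -0.56112 = 4.10

4.10 (Weibull m)


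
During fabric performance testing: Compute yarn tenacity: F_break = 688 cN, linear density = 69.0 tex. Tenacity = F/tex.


Formula: Tenacity = Breaking force / Linear density
Tenacity = 688 cN / 69.0 tex
Tenacity = 9.97 cN/tex

9.97 cN/tex


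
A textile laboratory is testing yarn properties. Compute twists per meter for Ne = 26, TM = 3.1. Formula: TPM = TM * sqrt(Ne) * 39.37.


Formula: TPM = TM * sqrt(Ne) * 39.37
Step 1: sqrt(Ne) = sqrt(26) = 5.099
Step 2: TM * sqrt(Ne) = 3.1 * 5.099 = 15.8069
Step 3: TPM = 15.8069 * 39.37 = 622 twists/m

622 twists/m


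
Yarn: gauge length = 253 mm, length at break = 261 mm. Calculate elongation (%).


Formula: Elongation (%) = ((L_break - L0) / L0) * 100
Step 1: Extension = 261 - 253 = 8 mm
Step 2: Elongation = (8 / 253) * 100
Step 3: Elongation = 0.031621 * 100 = 3.1621% ≈ 3.2%

3.2%


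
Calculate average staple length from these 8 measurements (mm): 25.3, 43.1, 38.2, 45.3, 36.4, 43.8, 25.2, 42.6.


Formula: Mean = sum of lengths / count
Sum = 25.3 + 43.1 + 38.2 + 45.3 + 36.4 + 43.8 + 25.2 + 42.6
Sum = 299.9 mm
Mean = 299.9 / 8 = 37.49 mm

37.49 mm


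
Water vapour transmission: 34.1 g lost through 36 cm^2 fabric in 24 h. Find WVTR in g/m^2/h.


Formula: WVTR = mass_loss / (area * time)
Step 1: Convert area: 36 cm^2 = 0.0036 m^2
Step 2: WVTR = 34.1 g / (0.0036 m^2 * 24 h)
Step 3: WVTR = 34.1 / 0.0864 = 394.7 g/m^2/h

394.7 g/m^2/h


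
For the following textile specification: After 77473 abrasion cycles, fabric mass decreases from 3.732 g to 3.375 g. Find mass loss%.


Formula: Mass loss% = ((m_before - m_after) / m_before) * 100
Step 1: Mass loss = 3.732 - 3.375 = 0.357 g
Step 2: Ratio = 0.357 / 3.732 = 0.0956592
Step 3: Mass loss% = 0.0956592 * 100 = 9.56592% ≈ 9.57%

9.57%


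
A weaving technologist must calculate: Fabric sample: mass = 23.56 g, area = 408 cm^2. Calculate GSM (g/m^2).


Formula: GSM = mass_g / area_m2
Step 1: Convert area: 408 cm^2 = 408 / 10000 = 0.0408 m^2
Step 2: GSM = 23.56 g / 0.0408 m^2 = 577.5 g/m^2

577.5 g/m^2


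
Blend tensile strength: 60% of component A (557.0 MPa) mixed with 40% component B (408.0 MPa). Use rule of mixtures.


Formula: Blend property = (fraction_A * property_A) + (fraction_B * property_B)
Step 1: Contribution A = 60/100 * 557.0 MPa = 334.2 MPa
Step 2: Contribution B = 40/100 * 408.0 MPa = 163.2 MPa
Step 3: Blend tensile strength = 334.2 + 163.2 = 497.4 MPa

497.4 MPa


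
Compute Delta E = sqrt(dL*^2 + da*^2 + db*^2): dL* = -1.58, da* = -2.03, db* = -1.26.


Formula: Delta E = sqrt(dL*^2 + da*^2 + db*^2)
Step 1: dL*^2 = (-1.58)^2 = 2.4964
Step 2: da*^2 = (-2.03)^2 = 4.1209
Step 3: db*^2 = (-1.26)^2 = 1.5876
Step 4: Sum = 2.4964 + 4.1209 + 1.5876 = 8.2049
Step 5: Delta E = sqrt(8.2049) = 2.86

2.86 Delta E


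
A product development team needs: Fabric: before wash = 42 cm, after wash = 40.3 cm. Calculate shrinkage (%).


Formula: Shrinkage% = ((L_before - L_after) / L_before) * 100
Step 1: Shrinkage = 42 - 40.3 = 1.7 cm
Step 2: Shrinkage% = (1.7 / 42) * 100
Step 3: Shrinkage% = 0.040476 * 100 = 4.0476% ≈ 4.0%

4.0%


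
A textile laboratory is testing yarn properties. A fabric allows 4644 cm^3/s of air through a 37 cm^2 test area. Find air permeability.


Formula: Air Permeability = Airflow / Test Area
AP = 4644 cm^3/s / 37 cm^2
AP = 125.5 cm^3/s/cm^2

125.5 cm^3/s/cm^2


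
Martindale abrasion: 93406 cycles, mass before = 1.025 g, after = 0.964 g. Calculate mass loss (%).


Formula: Mass loss% = ((m_before - m_after) / m_before) * 100
Step 1: Mass loss = 1.025 - 0.964 = 0.061 g
Step 2: Ratio = 0.061 / 1.025 = 0.0595122
Step 3: Mass loss% = 0.0595122 * 100 = 5.95122% ≈ 5.95%

5.95%


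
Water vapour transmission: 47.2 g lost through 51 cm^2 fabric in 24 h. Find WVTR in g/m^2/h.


Formula: WVTR = mass_loss / (area * time)
Step 1: Convert area: 51 cm^2 = 0.0051 m^2
Step 2: WVTR = 47.2 g / (0.0051 m^2 * 24 h)
Step 3: WVTR = 47.2 / 0.1224 = 385.6 g/m^2/h

385.6 g/m^2/h


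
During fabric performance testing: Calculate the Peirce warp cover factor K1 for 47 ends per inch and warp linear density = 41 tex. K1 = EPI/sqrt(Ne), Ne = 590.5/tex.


Formula: K1 = EPI / sqrt(Ne), with Ne = 590.5 / tex_warp
Step 1: Ne = 590.5 / 41 = 14.402
Step 2: sqrt(Ne) = sqrt(14.402) = 3.795
Step 3: K1 = 47 / 3.795 = 12.4

12.4
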